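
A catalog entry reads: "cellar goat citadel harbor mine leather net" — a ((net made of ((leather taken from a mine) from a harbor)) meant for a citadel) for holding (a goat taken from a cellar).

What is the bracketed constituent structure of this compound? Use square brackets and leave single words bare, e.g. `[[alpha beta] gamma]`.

The outermost head in the paraphrase is "net" (specifically "citadel harbor mine leather net"), modified by "cellar goat".
Inside "cellar goat": head "goat", modifier "cellar".
Inside "citadel harbor mine leather net": head "net" (specifically "harbor mine leather net"), modifier "citadel".
Inside "harbor mine leather net": head "net", modifier "harbor mine leather".
Inside "harbor mine leather": head "leather" (specifically "mine leather"), modifier "harbor".
Inside "mine leather": head "leather", modifier "mine".
So the structure is [[cellar goat] [citadel [[harbor [mine leather]] net]]].

[[cellar goat] [citadel [[harbor [mine leather]] net]]]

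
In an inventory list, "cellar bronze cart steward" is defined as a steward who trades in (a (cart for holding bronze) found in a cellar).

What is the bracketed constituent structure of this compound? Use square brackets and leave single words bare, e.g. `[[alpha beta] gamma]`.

The outermost head in the paraphrase is "steward", modified by "cellar bronze cart".
"cellar bronze cart" → head "cart" (specifically "bronze cart"), modifier "cellar".
"bronze cart" → head "cart", modifier "bronze".
Putting it together: [[cellar [bronze cart]] steward].

[[cellar [bronze cart]] steward]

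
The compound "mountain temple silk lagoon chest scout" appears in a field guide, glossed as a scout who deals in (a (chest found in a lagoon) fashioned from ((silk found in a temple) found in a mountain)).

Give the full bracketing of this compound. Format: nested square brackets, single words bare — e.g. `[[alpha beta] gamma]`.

[[[mountain [temple silk]] [lagoon chest]] scout]

Overall it is a kind of scout; the modifier is "mountain temple silk lagoon chest".
Inside "mountain temple silk lagoon chest": head "chest" (specifically "lagoon chest"), modifier "mountain temple silk".
Inside "mountain temple silk": head "silk" (specifically "temple silk"), modifier "mountain".
Inside "temple silk": head "silk", modifier "temple".
Inside "lagoon chest": head "chest", modifier "lagoon".
Assembled: [[[mountain [temple silk]] [lagoon chest]] scout].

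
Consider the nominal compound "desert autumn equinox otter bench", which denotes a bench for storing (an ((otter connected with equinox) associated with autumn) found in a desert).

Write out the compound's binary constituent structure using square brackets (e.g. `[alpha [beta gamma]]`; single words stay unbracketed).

Overall it is a kind of bench; the modifier is "desert autumn equinox otter".
"desert autumn equinox otter" → head "otter" (specifically "autumn equinox otter"), modifier "desert".
"autumn equinox otter" → head "otter" (specifically "equinox otter"), modifier "autumn".
"equinox otter" → head "otter", modifier "equinox".
Putting it together: [[desert [autumn [equinox otter]]] bench].

[[desert [autumn [equinox otter]]] bench]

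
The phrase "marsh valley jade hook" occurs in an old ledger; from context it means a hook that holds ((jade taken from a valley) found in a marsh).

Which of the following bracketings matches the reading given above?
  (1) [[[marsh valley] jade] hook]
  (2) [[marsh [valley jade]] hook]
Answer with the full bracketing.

The paraphrase's head is the "hook" part ("hook"); its modifier is "marsh valley jade".
That top-level split, carried through the inner groups, gives [[marsh [valley jade]] hook].

[[marsh [valley jade]] hook]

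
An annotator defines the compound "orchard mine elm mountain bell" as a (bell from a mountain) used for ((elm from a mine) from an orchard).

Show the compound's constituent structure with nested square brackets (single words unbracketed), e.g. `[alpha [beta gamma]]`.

[[orchard [mine elm]] [mountain bell]]

At the top level: head "bell" (specifically "mountain bell"); modifier "orchard mine elm".
"orchard mine elm" → head "elm" (specifically "mine elm"), modifier "orchard".
"mine elm" → head "elm", modifier "mine".
"mountain bell" → head "bell", modifier "mountain".
Assembled: [[orchard [mine elm]] [mountain bell]].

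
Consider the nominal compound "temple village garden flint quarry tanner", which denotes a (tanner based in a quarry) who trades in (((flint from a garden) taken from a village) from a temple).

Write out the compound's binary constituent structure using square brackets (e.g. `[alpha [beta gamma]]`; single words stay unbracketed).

[[temple [village [garden flint]]] [quarry tanner]]

At the top level: head "tanner" (specifically "quarry tanner"); modifier "temple village garden flint".
"temple village garden flint" → head "flint" (specifically "village garden flint"), modifier "temple".
"village garden flint" → head "flint" (specifically "garden flint"), modifier "village".
"garden flint" → head "flint", modifier "garden".
"quarry tanner" → head "tanner", modifier "quarry".
So the structure is [[temple [village [garden flint]]] [quarry tanner]].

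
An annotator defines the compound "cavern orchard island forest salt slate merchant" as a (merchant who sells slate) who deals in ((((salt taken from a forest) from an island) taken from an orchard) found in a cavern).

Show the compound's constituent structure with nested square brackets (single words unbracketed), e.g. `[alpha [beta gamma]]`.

[[cavern [orchard [island [forest salt]]]] [slate merchant]]

The outermost head in the paraphrase is "merchant" (specifically "slate merchant"), modified by "cavern orchard island forest salt".
"cavern orchard island forest salt" → head "salt" (specifically "orchard island forest salt"), modifier "cavern".
"orchard island forest salt" → head "salt" (specifically "island forest salt"), modifier "orchard".
"island forest salt" → head "salt" (specifically "forest salt"), modifier "island".
"forest salt" → head "salt", modifier "forest".
"slate merchant" → head "merchant", modifier "slate".
Putting it together: [[cavern [orchard [island [forest salt]]]] [slate merchant]].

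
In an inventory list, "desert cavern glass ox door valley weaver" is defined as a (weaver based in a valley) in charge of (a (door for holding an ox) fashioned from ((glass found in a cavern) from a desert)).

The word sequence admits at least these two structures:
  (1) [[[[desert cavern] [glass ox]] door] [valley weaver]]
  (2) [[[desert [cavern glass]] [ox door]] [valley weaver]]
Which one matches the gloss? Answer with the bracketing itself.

The paraphrase's head is the "weaver" part ("valley weaver"); its modifier is "desert cavern glass ox door".
That top-level split, carried through the inner groups, gives [[[desert [cavern glass]] [ox door]] [valley weaver]].

[[[desert [cavern glass]] [ox door]] [valley weaver]]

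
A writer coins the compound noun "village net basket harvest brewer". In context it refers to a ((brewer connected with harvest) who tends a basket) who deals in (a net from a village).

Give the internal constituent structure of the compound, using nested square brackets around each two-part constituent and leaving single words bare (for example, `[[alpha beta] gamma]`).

At the top level: head "brewer" (specifically "basket harvest brewer"); modifier "village net".
"village net" → head "net", modifier "village".
"basket harvest brewer" → head "brewer" (specifically "harvest brewer"), modifier "basket".
"harvest brewer" → head "brewer", modifier "harvest".
Assembled: [[village net] [basket [harvest brewer]]].

[[village net] [basket [harvest brewer]]]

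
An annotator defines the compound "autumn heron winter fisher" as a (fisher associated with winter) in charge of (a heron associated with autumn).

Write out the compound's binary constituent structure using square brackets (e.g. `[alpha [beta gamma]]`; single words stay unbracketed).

The outermost head in the paraphrase is "fisher" (specifically "winter fisher"), modified by "autumn heron".
Inside "autumn heron": head "heron", modifier "autumn".
Inside "winter fisher": head "fisher", modifier "winter".
Putting it together: [[autumn heron] [winter fisher]].

[[autumn heron] [winter fisher]]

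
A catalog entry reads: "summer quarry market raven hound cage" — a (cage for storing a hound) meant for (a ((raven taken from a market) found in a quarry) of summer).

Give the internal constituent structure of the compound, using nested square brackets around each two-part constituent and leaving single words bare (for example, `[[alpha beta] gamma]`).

Whole compound: head "cage" (specifically "hound cage"), modifier "summer quarry market raven".
Inside "summer quarry market raven": head "raven" (specifically "quarry market raven"), modifier "summer".
Inside "quarry market raven": head "raven" (specifically "market raven"), modifier "quarry".
Inside "market raven": head "raven", modifier "market".
Inside "hound cage": head "cage", modifier "hound".
Putting it together: [[summer [quarry [market raven]]] [hound cage]].

[[summer [quarry [market raven]]] [hound cage]]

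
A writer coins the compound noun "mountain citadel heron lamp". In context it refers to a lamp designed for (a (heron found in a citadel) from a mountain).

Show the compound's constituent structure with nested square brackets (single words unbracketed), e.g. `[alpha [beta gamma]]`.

The outermost head in the paraphrase is "lamp", modified by "mountain citadel heron".
Inside "mountain citadel heron": head "heron" (specifically "citadel heron"), modifier "mountain".
Inside "citadel heron": head "heron", modifier "citadel".
Putting it together: [[mountain [citadel heron]] lamp].

[[mountain [citadel heron]] lamp]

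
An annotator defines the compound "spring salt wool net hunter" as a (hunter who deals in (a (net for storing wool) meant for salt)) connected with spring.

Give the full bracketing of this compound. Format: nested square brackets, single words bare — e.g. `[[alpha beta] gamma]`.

Overall it is a kind of hunter (specifically "salt wool net hunter"); the modifier is "spring".
Inside "salt wool net hunter": head "hunter", modifier "salt wool net".
Inside "salt wool net": head "net" (specifically "wool net"), modifier "salt".
Inside "wool net": head "net", modifier "wool".
Putting it together: [spring [[salt [wool net]] hunter]].

[spring [[salt [wool net]] hunter]]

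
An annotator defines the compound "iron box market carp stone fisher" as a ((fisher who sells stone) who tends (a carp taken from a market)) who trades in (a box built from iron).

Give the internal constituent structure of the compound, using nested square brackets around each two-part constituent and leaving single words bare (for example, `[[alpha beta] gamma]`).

Whole compound: head "fisher" (specifically "market carp stone fisher"), modifier "iron box".
Within "iron box", the head is "box" and the modifier is "iron".
Within "market carp stone fisher", the head is "fisher" (specifically "stone fisher") and the modifier is "market carp".
Within "market carp", the head is "carp" and the modifier is "market".
Within "stone fisher", the head is "fisher" and the modifier is "stone".
Assembled: [[iron box] [[market carp] [stone fisher]]].

[[iron box] [[market carp] [stone fisher]]]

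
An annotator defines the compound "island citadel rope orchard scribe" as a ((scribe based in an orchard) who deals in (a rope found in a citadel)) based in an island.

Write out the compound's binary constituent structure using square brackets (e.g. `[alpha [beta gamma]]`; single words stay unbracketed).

Overall it is a kind of scribe (specifically "citadel rope orchard scribe"); the modifier is "island".
Inside "citadel rope orchard scribe": head "scribe" (specifically "orchard scribe"), modifier "citadel rope".
Inside "citadel rope": head "rope", modifier "citadel".
Inside "orchard scribe": head "scribe", modifier "orchard".
Putting it together: [island [[citadel rope] [orchard scribe]]].

[island [[citadel rope] [orchard scribe]]]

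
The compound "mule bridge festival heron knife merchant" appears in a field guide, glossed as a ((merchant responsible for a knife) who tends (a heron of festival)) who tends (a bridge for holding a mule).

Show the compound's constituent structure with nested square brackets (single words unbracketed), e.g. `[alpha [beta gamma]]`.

[[mule bridge] [[festival heron] [knife merchant]]]

At the top level: head "merchant" (specifically "festival heron knife merchant"); modifier "mule bridge".
"mule bridge" → head "bridge", modifier "mule".
"festival heron knife merchant" → head "merchant" (specifically "knife merchant"), modifier "festival heron".
"festival heron" → head "heron", modifier "festival".
"knife merchant" → head "merchant", modifier "knife".
Putting it together: [[mule bridge] [[festival heron] [knife merchant]]].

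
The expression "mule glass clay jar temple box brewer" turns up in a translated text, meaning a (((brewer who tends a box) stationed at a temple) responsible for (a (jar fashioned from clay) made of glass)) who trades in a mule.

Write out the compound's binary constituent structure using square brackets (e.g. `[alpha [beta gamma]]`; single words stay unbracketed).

At the top level: head "brewer" (specifically "glass clay jar temple box brewer"); modifier "mule".
Within "glass clay jar temple box brewer", the head is "brewer" (specifically "temple box brewer") and the modifier is "glass clay jar".
Within "glass clay jar", the head is "jar" (specifically "clay jar") and the modifier is "glass".
Within "clay jar", the head is "jar" and the modifier is "clay".
Within "temple box brewer", the head is "brewer" (specifically "box brewer") and the modifier is "temple".
Within "box brewer", the head is "brewer" and the modifier is "box".
Putting it together: [mule [[glass [clay jar]] [temple [box brewer]]]].

[mule [[glass [clay jar]] [temple [box brewer]]]]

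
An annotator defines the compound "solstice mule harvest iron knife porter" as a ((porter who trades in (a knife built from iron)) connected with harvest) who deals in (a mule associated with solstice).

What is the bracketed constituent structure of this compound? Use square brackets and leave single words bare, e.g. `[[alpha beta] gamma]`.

[[solstice mule] [harvest [[iron knife] porter]]]

At the top level: head "porter" (specifically "harvest iron knife porter"); modifier "solstice mule".
Within "solstice mule", the head is "mule" and the modifier is "solstice".
Within "harvest iron knife porter", the head is "porter" (specifically "iron knife porter") and the modifier is "harvest".
Within "iron knife porter", the head is "porter" and the modifier is "iron knife".
Within "iron knife", the head is "knife" and the modifier is "iron".
So the structure is [[solstice mule] [harvest [[iron knife] porter]]].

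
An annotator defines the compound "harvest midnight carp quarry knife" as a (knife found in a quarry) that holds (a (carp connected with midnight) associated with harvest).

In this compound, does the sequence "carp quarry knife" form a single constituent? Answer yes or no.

no

The top-level split is [harvest midnight carp] [quarry knife]; the full structure is [[harvest [midnight carp]] [quarry knife]].
"carp quarry knife" straddles a constituent boundary, so it is not a single unit.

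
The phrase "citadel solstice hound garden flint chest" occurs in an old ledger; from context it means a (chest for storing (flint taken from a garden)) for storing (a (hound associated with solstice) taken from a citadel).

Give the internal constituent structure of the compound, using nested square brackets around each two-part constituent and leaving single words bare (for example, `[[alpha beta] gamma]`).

[[citadel [solstice hound]] [[garden flint] chest]]

At the top level: head "chest" (specifically "garden flint chest"); modifier "citadel solstice hound".
Inside "citadel solstice hound": head "hound" (specifically "solstice hound"), modifier "citadel".
Inside "solstice hound": head "hound", modifier "solstice".
Inside "garden flint chest": head "chest", modifier "garden flint".
Inside "garden flint": head "flint", modifier "garden".
Putting it together: [[citadel [solstice hound]] [[garden flint] chest]].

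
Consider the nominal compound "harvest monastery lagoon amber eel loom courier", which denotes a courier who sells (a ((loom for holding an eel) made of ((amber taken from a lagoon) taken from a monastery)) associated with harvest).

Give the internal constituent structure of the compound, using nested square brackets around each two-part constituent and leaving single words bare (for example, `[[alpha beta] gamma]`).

At the top level: head "courier"; modifier "harvest monastery lagoon amber eel loom".
"harvest monastery lagoon amber eel loom" → head "loom" (specifically "monastery lagoon amber eel loom"), modifier "harvest".
"monastery lagoon amber eel loom" → head "loom" (specifically "eel loom"), modifier "monastery lagoon amber".
"monastery lagoon amber" → head "amber" (specifically "lagoon amber"), modifier "monastery".
"lagoon amber" → head "amber", modifier "lagoon".
"eel loom" → head "loom", modifier "eel".
So the structure is [[harvest [[monastery [lagoon amber]] [eel loom]]] courier].

[[harvest [[monastery [lagoon amber]] [eel loom]]] courier]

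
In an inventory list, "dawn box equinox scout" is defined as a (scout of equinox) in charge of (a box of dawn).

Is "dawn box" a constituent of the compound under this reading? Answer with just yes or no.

yes

The paraphrase groups the words so that "dawn box" is one unit: it corresponds to a single parenthesized sub-phrase.
The full structure is [[dawn box] [equinox scout]], in which [dawn box] is a constituent.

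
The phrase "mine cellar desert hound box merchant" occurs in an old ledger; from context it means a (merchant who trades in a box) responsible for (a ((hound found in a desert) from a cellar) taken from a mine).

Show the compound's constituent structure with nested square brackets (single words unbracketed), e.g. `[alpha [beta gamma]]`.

[[mine [cellar [desert hound]]] [box merchant]]

At the top level: head "merchant" (specifically "box merchant"); modifier "mine cellar desert hound".
Inside "mine cellar desert hound": head "hound" (specifically "cellar desert hound"), modifier "mine".
Inside "cellar desert hound": head "hound" (specifically "desert hound"), modifier "cellar".
Inside "desert hound": head "hound", modifier "desert".
Inside "box merchant": head "merchant", modifier "box".
Assembled: [[mine [cellar [desert hound]]] [box merchant]].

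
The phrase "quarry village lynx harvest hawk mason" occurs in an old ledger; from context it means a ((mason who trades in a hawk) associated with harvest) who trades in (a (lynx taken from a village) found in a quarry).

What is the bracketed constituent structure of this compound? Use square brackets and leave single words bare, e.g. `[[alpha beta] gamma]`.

[[quarry [village lynx]] [harvest [hawk mason]]]

Whole compound: head "mason" (specifically "harvest hawk mason"), modifier "quarry village lynx".
"quarry village lynx" → head "lynx" (specifically "village lynx"), modifier "quarry".
"village lynx" → head "lynx", modifier "village".
"harvest hawk mason" → head "mason" (specifically "hawk mason"), modifier "harvest".
"hawk mason" → head "mason", modifier "hawk".
So the structure is [[quarry [village lynx]] [harvest [hawk mason]]].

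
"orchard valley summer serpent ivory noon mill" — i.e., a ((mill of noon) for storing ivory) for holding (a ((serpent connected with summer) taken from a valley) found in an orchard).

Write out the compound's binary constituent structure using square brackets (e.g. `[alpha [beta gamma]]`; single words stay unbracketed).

The outermost head in the paraphrase is "mill" (specifically "ivory noon mill"), modified by "orchard valley summer serpent".
"orchard valley summer serpent" → head "serpent" (specifically "valley summer serpent"), modifier "orchard".
"valley summer serpent" → head "serpent" (specifically "summer serpent"), modifier "valley".
"summer serpent" → head "serpent", modifier "summer".
"ivory noon mill" → head "mill" (specifically "noon mill"), modifier "ivory".
"noon mill" → head "mill", modifier "noon".
Putting it together: [[orchard [valley [summer serpent]]] [ivory [noon mill]]].

[[orchard [valley [summer serpent]]] [ivory [noon mill]]]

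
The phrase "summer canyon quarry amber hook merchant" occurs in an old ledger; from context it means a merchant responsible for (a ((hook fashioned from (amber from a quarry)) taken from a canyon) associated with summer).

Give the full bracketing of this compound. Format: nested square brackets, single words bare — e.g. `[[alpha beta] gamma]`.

[[summer [canyon [[quarry amber] hook]]] merchant]

Overall it is a kind of merchant; the modifier is "summer canyon quarry amber hook".
"summer canyon quarry amber hook" → head "hook" (specifically "canyon quarry amber hook"), modifier "summer".
"canyon quarry amber hook" → head "hook" (specifically "quarry amber hook"), modifier "canyon".
"quarry amber hook" → head "hook", modifier "quarry amber".
"quarry amber" → head "amber", modifier "quarry".
So the structure is [[summer [canyon [[quarry amber] hook]]] merchant].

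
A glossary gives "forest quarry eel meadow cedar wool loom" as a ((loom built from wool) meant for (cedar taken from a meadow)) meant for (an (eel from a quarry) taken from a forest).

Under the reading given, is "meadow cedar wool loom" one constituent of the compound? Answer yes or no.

The paraphrase groups the words so that "meadow cedar wool loom" is one unit: it corresponds to a single parenthesized sub-phrase.
The full structure is [[forest [quarry eel]] [[meadow cedar] [wool loom]]], in which [meadow cedar wool loom] is a constituent.

yes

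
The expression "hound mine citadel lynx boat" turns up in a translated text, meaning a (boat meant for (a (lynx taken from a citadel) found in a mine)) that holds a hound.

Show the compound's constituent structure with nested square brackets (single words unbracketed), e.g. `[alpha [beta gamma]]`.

The outermost head in the paraphrase is "boat" (specifically "mine citadel lynx boat"), modified by "hound".
Within "mine citadel lynx boat", the head is "boat" and the modifier is "mine citadel lynx".
Within "mine citadel lynx", the head is "lynx" (specifically "citadel lynx") and the modifier is "mine".
Within "citadel lynx", the head is "lynx" and the modifier is "citadel".
Assembled: [hound [[mine [citadel lynx]] boat]].

[hound [[mine [citadel lynx]] boat]]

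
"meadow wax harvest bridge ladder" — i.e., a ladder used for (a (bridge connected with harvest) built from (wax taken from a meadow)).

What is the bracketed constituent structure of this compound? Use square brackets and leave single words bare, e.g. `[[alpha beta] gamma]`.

[[[meadow wax] [harvest bridge]] ladder]

Overall it is a kind of ladder; the modifier is "meadow wax harvest bridge".
"meadow wax harvest bridge" → head "bridge" (specifically "harvest bridge"), modifier "meadow wax".
"meadow wax" → head "wax", modifier "meadow".
"harvest bridge" → head "bridge", modifier "harvest".
Putting it together: [[[meadow wax] [harvest bridge]] ladder].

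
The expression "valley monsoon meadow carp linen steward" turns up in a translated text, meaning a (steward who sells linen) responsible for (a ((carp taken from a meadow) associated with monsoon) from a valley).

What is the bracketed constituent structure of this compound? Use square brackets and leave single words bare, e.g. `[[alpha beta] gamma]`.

[[valley [monsoon [meadow carp]]] [linen steward]]

The outermost head in the paraphrase is "steward" (specifically "linen steward"), modified by "valley monsoon meadow carp".
"valley monsoon meadow carp" → head "carp" (specifically "monsoon meadow carp"), modifier "valley".
"monsoon meadow carp" → head "carp" (specifically "meadow carp"), modifier "monsoon".
"meadow carp" → head "carp", modifier "meadow".
"linen steward" → head "steward", modifier "linen".
Assembled: [[valley [monsoon [meadow carp]]] [linen steward]].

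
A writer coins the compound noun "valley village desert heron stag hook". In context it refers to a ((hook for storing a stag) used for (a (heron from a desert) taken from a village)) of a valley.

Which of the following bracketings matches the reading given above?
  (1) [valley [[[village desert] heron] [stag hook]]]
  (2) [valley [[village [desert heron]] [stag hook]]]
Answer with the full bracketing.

[valley [[village [desert heron]] [stag hook]]]

The paraphrase's head is the "hook" part ("village desert heron stag hook"); its modifier is "valley".
That top-level split, carried through the inner groups, gives [valley [[village [desert heron]] [stag hook]]].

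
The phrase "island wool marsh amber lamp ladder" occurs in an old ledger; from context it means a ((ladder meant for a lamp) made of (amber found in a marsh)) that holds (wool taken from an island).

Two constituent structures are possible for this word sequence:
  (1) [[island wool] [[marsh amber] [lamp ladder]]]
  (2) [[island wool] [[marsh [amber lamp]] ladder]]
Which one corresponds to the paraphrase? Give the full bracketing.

[[island wool] [[marsh amber] [lamp ladder]]]

The paraphrase's head is the "ladder" part ("marsh amber lamp ladder"); its modifier is "island wool".
That top-level split, carried through the inner groups, gives [[island wool] [[marsh amber] [lamp ladder]]].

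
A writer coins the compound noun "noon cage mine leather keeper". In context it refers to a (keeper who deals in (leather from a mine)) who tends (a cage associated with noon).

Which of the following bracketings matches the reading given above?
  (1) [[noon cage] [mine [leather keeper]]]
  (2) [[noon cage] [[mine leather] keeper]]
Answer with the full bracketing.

The paraphrase's head is the "keeper" part ("mine leather keeper"); its modifier is "noon cage".
That top-level split, carried through the inner groups, gives [[noon cage] [[mine leather] keeper]].

[[noon cage] [[mine leather] keeper]]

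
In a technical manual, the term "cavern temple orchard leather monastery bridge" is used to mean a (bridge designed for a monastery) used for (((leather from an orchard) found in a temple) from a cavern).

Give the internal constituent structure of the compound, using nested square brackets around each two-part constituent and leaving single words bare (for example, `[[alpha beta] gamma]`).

[[cavern [temple [orchard leather]]] [monastery bridge]]

The outermost head in the paraphrase is "bridge" (specifically "monastery bridge"), modified by "cavern temple orchard leather".
Inside "cavern temple orchard leather": head "leather" (specifically "temple orchard leather"), modifier "cavern".
Inside "temple orchard leather": head "leather" (specifically "orchard leather"), modifier "temple".
Inside "orchard leather": head "leather", modifier "orchard".
Inside "monastery bridge": head "bridge", modifier "monastery".
So the structure is [[cavern [temple [orchard leather]]] [monastery bridge]].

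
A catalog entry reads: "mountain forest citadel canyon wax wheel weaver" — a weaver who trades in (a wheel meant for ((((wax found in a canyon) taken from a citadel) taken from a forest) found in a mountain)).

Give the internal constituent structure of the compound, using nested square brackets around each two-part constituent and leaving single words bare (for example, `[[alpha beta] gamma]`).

At the top level: head "weaver"; modifier "mountain forest citadel canyon wax wheel".
"mountain forest citadel canyon wax wheel" → head "wheel", modifier "mountain forest citadel canyon wax".
"mountain forest citadel canyon wax" → head "wax" (specifically "forest citadel canyon wax"), modifier "mountain".
"forest citadel canyon wax" → head "wax" (specifically "citadel canyon wax"), modifier "forest".
"citadel canyon wax" → head "wax" (specifically "canyon wax"), modifier "citadel".
"canyon wax" → head "wax", modifier "canyon".
Assembled: [[[mountain [forest [citadel [canyon wax]]]] wheel] weaver].

[[[mountain [forest [citadel [canyon wax]]]] wheel] weaver]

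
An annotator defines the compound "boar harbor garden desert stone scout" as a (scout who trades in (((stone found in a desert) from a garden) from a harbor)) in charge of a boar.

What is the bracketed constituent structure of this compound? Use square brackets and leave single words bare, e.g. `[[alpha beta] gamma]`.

Whole compound: head "scout" (specifically "harbor garden desert stone scout"), modifier "boar".
"harbor garden desert stone scout" → head "scout", modifier "harbor garden desert stone".
"harbor garden desert stone" → head "stone" (specifically "garden desert stone"), modifier "harbor".
"garden desert stone" → head "stone" (specifically "desert stone"), modifier "garden".
"desert stone" → head "stone", modifier "desert".
Putting it together: [boar [[harbor [garden [desert stone]]] scout]].

[boar [[harbor [garden [desert stone]]] scout]]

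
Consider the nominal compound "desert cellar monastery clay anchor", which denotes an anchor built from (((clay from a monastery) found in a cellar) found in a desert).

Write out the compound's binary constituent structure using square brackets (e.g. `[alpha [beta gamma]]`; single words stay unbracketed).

[[desert [cellar [monastery clay]]] anchor]

The outermost head in the paraphrase is "anchor", modified by "desert cellar monastery clay".
"desert cellar monastery clay" → head "clay" (specifically "cellar monastery clay"), modifier "desert".
"cellar monastery clay" → head "clay" (specifically "monastery clay"), modifier "cellar".
"monastery clay" → head "clay", modifier "monastery".
So the structure is [[desert [cellar [monastery clay]]] anchor].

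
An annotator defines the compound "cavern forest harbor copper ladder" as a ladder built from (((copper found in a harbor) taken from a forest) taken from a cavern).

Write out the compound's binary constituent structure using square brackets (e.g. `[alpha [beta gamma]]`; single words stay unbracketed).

[[cavern [forest [harbor copper]]] ladder]

Whole compound: head "ladder", modifier "cavern forest harbor copper".
Inside "cavern forest harbor copper": head "copper" (specifically "forest harbor copper"), modifier "cavern".
Inside "forest harbor copper": head "copper" (specifically "harbor copper"), modifier "forest".
Inside "harbor copper": head "copper", modifier "harbor".
Putting it together: [[cavern [forest [harbor copper]]] ladder].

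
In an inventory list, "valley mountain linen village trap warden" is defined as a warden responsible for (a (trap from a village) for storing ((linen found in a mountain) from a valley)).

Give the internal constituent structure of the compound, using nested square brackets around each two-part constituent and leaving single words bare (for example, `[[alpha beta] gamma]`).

[[[valley [mountain linen]] [village trap]] warden]

The outermost head in the paraphrase is "warden", modified by "valley mountain linen village trap".
Within "valley mountain linen village trap", the head is "trap" (specifically "village trap") and the modifier is "valley mountain linen".
Within "valley mountain linen", the head is "linen" (specifically "mountain linen") and the modifier is "valley".
Within "mountain linen", the head is "linen" and the modifier is "mountain".
Within "village trap", the head is "trap" and the modifier is "village".
Assembled: [[[valley [mountain linen]] [village trap]] warden].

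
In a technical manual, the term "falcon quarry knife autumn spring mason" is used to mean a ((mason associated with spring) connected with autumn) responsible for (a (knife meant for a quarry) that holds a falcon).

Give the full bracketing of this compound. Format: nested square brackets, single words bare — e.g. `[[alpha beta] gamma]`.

The outermost head in the paraphrase is "mason" (specifically "autumn spring mason"), modified by "falcon quarry knife".
Within "falcon quarry knife", the head is "knife" (specifically "quarry knife") and the modifier is "falcon".
Within "quarry knife", the head is "knife" and the modifier is "quarry".
Within "autumn spring mason", the head is "mason" (specifically "spring mason") and the modifier is "autumn".
Within "spring mason", the head is "mason" and the modifier is "spring".
Assembled: [[falcon [quarry knife]] [autumn [spring mason]]].

[[falcon [quarry knife]] [autumn [spring mason]]]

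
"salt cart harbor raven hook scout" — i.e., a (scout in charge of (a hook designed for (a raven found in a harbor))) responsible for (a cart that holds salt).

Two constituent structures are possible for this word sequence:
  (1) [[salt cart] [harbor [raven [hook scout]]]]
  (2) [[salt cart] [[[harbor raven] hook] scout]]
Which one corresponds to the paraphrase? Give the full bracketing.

[[salt cart] [[[harbor raven] hook] scout]]

The paraphrase's head is the "scout" part ("harbor raven hook scout"); its modifier is "salt cart".
That top-level split, carried through the inner groups, gives [[salt cart] [[[harbor raven] hook] scout]].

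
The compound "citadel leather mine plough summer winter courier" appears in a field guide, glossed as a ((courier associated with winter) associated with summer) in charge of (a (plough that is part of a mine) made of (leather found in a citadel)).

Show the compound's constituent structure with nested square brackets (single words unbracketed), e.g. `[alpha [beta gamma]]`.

[[[citadel leather] [mine plough]] [summer [winter courier]]]

At the top level: head "courier" (specifically "summer winter courier"); modifier "citadel leather mine plough".
Within "citadel leather mine plough", the head is "plough" (specifically "mine plough") and the modifier is "citadel leather".
Within "citadel leather", the head is "leather" and the modifier is "citadel".
Within "mine plough", the head is "plough" and the modifier is "mine".
Within "summer winter courier", the head is "courier" (specifically "winter courier") and the modifier is "summer".
Within "winter courier", the head is "courier" and the modifier is "winter".
Assembled: [[[citadel leather] [mine plough]] [summer [winter courier]]].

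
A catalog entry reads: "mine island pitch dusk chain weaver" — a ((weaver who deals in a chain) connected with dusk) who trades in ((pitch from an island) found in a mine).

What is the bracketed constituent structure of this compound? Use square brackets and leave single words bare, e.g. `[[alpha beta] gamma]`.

[[mine [island pitch]] [dusk [chain weaver]]]

Overall it is a kind of weaver (specifically "dusk chain weaver"); the modifier is "mine island pitch".
Inside "mine island pitch": head "pitch" (specifically "island pitch"), modifier "mine".
Inside "island pitch": head "pitch", modifier "island".
Inside "dusk chain weaver": head "weaver" (specifically "chain weaver"), modifier "dusk".
Inside "chain weaver": head "weaver", modifier "chain".
Assembled: [[mine [island pitch]] [dusk [chain weaver]]].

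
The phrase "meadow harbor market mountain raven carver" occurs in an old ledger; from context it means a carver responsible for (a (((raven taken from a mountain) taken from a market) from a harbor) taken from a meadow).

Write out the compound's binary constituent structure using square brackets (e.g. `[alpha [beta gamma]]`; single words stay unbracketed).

[[meadow [harbor [market [mountain raven]]]] carver]

The outermost head in the paraphrase is "carver", modified by "meadow harbor market mountain raven".
Within "meadow harbor market mountain raven", the head is "raven" (specifically "harbor market mountain raven") and the modifier is "meadow".
Within "harbor market mountain raven", the head is "raven" (specifically "market mountain raven") and the modifier is "harbor".
Within "market mountain raven", the head is "raven" (specifically "mountain raven") and the modifier is "market".
Within "mountain raven", the head is "raven" and the modifier is "mountain".
Assembled: [[meadow [harbor [market [mountain raven]]]] carver].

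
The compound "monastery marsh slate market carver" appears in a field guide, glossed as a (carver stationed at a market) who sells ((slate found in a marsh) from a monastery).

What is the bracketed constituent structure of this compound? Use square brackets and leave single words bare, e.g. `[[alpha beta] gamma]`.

[[monastery [marsh slate]] [market carver]]

Whole compound: head "carver" (specifically "market carver"), modifier "monastery marsh slate".
Inside "monastery marsh slate": head "slate" (specifically "marsh slate"), modifier "monastery".
Inside "marsh slate": head "slate", modifier "marsh".
Inside "market carver": head "carver", modifier "market".
Putting it together: [[monastery [marsh slate]] [market carver]].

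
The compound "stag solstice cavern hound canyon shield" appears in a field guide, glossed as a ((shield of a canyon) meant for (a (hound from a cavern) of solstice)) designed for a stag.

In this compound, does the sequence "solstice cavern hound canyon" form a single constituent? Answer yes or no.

no

The top-level split is [stag] [solstice cavern hound canyon shield]; the full structure is [stag [[solstice [cavern hound]] [canyon shield]]].
"solstice cavern hound canyon" straddles a constituent boundary, so it is not a single unit.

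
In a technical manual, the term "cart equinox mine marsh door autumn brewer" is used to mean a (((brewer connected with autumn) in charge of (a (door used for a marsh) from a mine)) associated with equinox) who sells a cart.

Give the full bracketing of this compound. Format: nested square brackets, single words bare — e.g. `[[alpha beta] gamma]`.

The outermost head in the paraphrase is "brewer" (specifically "equinox mine marsh door autumn brewer"), modified by "cart".
"equinox mine marsh door autumn brewer" → head "brewer" (specifically "mine marsh door autumn brewer"), modifier "equinox".
"mine marsh door autumn brewer" → head "brewer" (specifically "autumn brewer"), modifier "mine marsh door".
"mine marsh door" → head "door" (specifically "marsh door"), modifier "mine".
"marsh door" → head "door", modifier "marsh".
"autumn brewer" → head "brewer", modifier "autumn".
So the structure is [cart [equinox [[mine [marsh door]] [autumn brewer]]]].

[cart [equinox [[mine [marsh door]] [autumn brewer]]]]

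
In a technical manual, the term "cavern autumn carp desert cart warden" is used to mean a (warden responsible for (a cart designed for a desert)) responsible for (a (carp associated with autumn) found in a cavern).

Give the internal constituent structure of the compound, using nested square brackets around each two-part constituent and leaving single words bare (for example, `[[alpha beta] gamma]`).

[[cavern [autumn carp]] [[desert cart] warden]]

Whole compound: head "warden" (specifically "desert cart warden"), modifier "cavern autumn carp".
Within "cavern autumn carp", the head is "carp" (specifically "autumn carp") and the modifier is "cavern".
Within "autumn carp", the head is "carp" and the modifier is "autumn".
Within "desert cart warden", the head is "warden" and the modifier is "desert cart".
Within "desert cart", the head is "cart" and the modifier is "desert".
Assembled: [[cavern [autumn carp]] [[desert cart] warden]].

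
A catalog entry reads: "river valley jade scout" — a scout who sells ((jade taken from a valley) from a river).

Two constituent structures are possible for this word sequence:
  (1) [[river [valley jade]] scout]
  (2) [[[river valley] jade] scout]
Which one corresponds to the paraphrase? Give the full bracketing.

[[river [valley jade]] scout]

The paraphrase's head is the "scout" part ("scout"); its modifier is "river valley jade".
That top-level split, carried through the inner groups, gives [[river [valley jade]] scout].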